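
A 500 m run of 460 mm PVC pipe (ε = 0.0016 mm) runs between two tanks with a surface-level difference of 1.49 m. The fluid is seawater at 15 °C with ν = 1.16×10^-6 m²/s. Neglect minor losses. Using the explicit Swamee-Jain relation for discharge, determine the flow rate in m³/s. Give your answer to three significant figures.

Swamee-Jain (Type II): Q = -0.965·√(gD⁵h_f/L)·ln[ε/(3.7D) + √(3.17ν²L/(gD³h_f))]
√(gD⁵h_f/L) = √(9.81·0.460⁵·1.49/500) = 0.02454
ε/(3.7D) = 9.40×10^-7; √(3.17ν²L/(gD³h_f)) = 3.87×10^-5
Q = -0.965·0.02454·ln(3.966×10^-5) = 0.2400 m³/s
Check: V = 1.44 m/s, Re = 5.73×10^5, f = 0.01284, h_f = 1.48 m ≈ 1.49 m ✓

Q ≈ 0.240 m³/s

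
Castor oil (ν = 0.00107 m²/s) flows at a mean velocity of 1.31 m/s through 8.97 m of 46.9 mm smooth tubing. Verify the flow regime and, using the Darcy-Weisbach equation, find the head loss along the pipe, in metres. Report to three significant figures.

h_f ≈ 18.6 m

Re = VD/ν = 1.31·0.04690/0.00107 = 57.4 → laminar (Re < 2300)
f = 64/Re = 1.115
h_f = f(L/D)V²/(2g) = 1.115·(8.97/0.04690)·1.31²/(2·9.81) = 18.65 m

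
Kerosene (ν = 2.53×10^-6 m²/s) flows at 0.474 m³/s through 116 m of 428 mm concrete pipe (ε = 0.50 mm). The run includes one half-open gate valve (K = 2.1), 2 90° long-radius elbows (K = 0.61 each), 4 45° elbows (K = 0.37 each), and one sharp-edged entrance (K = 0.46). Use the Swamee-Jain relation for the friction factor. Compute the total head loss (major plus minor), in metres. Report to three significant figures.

H_L ≈ 6.06 m

V = 4Q/(πD²) = 3.295 m/s; V²/2g = 0.5532 m
Re = 5.57×10^5, ε/D = 0.00117 → f = 0.02100 (Swamee-Jain)
Major: h_f = f(L/D)·V²/2g = 0.02100·271.0·0.5532 = 3.148 m
Minor: ΣK = 5.26; h_m = ΣK·V²/2g = 2.910 m
Total H_L = 3.148 + 2.910 = 6.058 m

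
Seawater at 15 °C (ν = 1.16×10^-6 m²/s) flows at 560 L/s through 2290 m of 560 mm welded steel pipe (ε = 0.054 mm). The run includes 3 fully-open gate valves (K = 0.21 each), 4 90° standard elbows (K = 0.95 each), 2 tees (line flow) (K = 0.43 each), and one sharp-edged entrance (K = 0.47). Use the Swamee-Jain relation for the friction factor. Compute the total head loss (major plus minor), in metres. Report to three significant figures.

H_L ≈ 15.9 m

V = 4Q/(πD²) = 2.274 m/s; V²/2g = 0.2635 m
Re = 1.10×10^6, ε/D = 9.64×10^-5 → f = 0.01335 (Swamee-Jain)
Major: h_f = f(L/D)·V²/2g = 0.01335·4089·0.2635 = 14.39 m
Minor: ΣK = 5.76; h_m = ΣK·V²/2g = 1.518 m
Total H_L = 14.39 + 1.518 = 15.90 m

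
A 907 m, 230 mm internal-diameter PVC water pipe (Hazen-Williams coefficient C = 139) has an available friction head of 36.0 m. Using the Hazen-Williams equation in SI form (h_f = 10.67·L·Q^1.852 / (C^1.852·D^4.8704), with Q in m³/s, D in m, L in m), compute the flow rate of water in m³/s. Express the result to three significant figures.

Q ≈ 0.142 m³/s

Rearranging: Q = [h_f·C^1.852·D^4.8704 / (10.67·L)]^(1/1.852)
Q = [36.0·139^1.852·0.230^4.8704 / (10.67·907)]^0.540 = 0.1421 m³/s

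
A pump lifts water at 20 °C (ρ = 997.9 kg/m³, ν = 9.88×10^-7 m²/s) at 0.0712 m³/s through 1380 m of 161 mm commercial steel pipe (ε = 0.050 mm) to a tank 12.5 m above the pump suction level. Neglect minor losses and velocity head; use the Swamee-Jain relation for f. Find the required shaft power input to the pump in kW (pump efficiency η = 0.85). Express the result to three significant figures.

V = 4Q/(πD²) = 3.497 m/s; Re = 5.70×10^5; ε/D = 3.11×10^-4; f = 0.01632
h_f = f(L/D)V²/2g = 87.19 m
Total head H = z + h_f = 12.5 + 87.19 = 99.69 m
P_hyd = ρgQH = 997.9·9.81·0.0712·99.69 = 69.49 kW
P_shaft = P_hyd/η = 69.49/0.85 = 81.75 kW

P_shaft ≈ 81.7 kW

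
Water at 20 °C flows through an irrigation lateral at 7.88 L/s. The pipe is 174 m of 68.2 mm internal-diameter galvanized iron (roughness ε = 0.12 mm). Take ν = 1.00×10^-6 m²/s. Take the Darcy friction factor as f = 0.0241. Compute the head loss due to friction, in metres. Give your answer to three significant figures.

h_f ≈ 14.6 m

V = 4Q/(πD²) = 4·0.00788/(π·0.0682²) = 2.157 m/s
h_f = f(L/D)V²/(2g) = 0.02410·(174/0.0682)·2.157²/(2·9.81) = 14.58 m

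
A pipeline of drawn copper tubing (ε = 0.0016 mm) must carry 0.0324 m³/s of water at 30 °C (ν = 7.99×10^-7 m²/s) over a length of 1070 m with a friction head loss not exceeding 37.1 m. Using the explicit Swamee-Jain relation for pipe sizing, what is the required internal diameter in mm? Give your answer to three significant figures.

Swamee-Jain (Type III): D = 0.66·[ε^1.25·(LQ²/(gh_f))^4.75 + ν·Q^9.4·(L/(gh_f))^5.2]^0.04
LQ²/(gh_f) = 0.003086; L/(gh_f) = 2.940
Term 1 = ε^1.25·(…)^4.75 = 6.76×10^-20; Term 2 = ν·Q^9.4·(…)^5.2 = 2.17×10^-18
D = 0.66·(6.76×10^-20 + 2.17×10^-18)^0.04 = 0.1299 m = 130 mm
Check: V = 2.45 m/s, Re = 3.98×10^5, f = 0.01382, h_f = 34.7 m ≈ 37.1 m ✓

D ≈ 130 mm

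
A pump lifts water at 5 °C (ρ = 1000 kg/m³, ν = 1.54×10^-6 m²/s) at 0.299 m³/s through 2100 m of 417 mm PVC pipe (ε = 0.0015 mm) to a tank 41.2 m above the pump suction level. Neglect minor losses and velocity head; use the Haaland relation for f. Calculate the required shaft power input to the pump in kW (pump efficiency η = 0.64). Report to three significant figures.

V = 4Q/(πD²) = 2.189 m/s; Re = 5.93×10^5; ε/D = 3.60×10^-6; f = 0.01272
h_f = f(L/D)V²/2g = 15.65 m
Total head H = z + h_f = 41.2 + 15.65 = 56.85 m
P_hyd = ρgQH = 1000·9.81·0.299·56.85 = 166.7 kW
P_shaft = P_hyd/η = 166.7/0.64 = 260.5 kW

P_shaft ≈ 261 kW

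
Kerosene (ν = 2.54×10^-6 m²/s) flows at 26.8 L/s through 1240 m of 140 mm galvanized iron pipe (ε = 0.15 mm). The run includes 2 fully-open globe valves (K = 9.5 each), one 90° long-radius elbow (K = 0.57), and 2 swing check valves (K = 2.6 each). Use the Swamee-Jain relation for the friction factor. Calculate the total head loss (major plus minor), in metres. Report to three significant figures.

H_L ≈ 34.8 m

V = 4Q/(πD²) = 1.741 m/s; V²/2g = 0.1545 m
Re = 9.60×10^4, ε/D = 0.00107 → f = 0.02267 (Swamee-Jain)
Major: h_f = f(L/D)·V²/2g = 0.02267·8857·0.1545 = 31.02 m
Minor: ΣK = 24.8; h_m = ΣK·V²/2g = 3.827 m
Total H_L = 31.02 + 3.827 = 34.85 m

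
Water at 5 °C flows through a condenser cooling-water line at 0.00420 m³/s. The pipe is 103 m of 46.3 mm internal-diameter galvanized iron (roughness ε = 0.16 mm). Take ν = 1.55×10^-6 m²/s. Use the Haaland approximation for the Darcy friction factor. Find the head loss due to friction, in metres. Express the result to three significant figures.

h_f ≈ 20.3 m

V = 4Q/(πD²) = 4·0.00420/(π·0.0463²) = 2.495 m/s
Re = VD/ν = 2.495·0.0463/1.55×10^-6 = 7.45×10^4 → turbulent
ε/D = 0.16/46.3 = 0.00346
Haaland: f = 0.02871
h_f = f(L/D)V²/(2g) = 0.02871·(103/0.0463)·2.495²/(2·9.81) = 20.26 m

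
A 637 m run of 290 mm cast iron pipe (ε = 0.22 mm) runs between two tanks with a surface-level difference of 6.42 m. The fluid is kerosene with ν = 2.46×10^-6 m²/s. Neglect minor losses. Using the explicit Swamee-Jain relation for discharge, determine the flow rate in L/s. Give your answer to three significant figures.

Swamee-Jain (Type II): Q = -0.965·√(gD⁵h_f/L)·ln[ε/(3.7D) + √(3.17ν²L/(gD³h_f))]
√(gD⁵h_f/L) = √(9.81·0.290⁵·6.42/637) = 0.01424
ε/(3.7D) = 2.05×10^-4; √(3.17ν²L/(gD³h_f)) = 8.92×10^-5
Q = -0.965·0.01424·ln(2.942×10^-4) = 0.1117 m³/s
Check: V = 1.69 m/s, Re = 1.99×10^5, f = 0.02019, h_f = 6.47 m ≈ 6.42 m ✓

Q ≈ 112 L/s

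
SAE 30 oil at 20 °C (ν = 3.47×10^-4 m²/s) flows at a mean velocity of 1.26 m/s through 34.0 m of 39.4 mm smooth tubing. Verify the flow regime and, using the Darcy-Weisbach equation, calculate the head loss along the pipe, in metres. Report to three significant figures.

h_f ≈ 31.2 m

Re = VD/ν = 1.26·0.03940/3.47×10^-4 = 143 → laminar (Re < 2300)
f = 64/Re = 0.4473
h_f = f(L/D)V²/(2g) = 0.4473·(34.0/0.03940)·1.26²/(2·9.81) = 31.24 m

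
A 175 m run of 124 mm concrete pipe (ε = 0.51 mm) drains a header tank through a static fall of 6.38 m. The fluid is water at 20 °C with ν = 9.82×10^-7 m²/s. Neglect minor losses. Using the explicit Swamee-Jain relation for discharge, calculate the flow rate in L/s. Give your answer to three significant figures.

Swamee-Jain (Type II): Q = -0.965·√(gD⁵h_f/L)·ln[ε/(3.7D) + √(3.17ν²L/(gD³h_f))]
√(gD⁵h_f/L) = √(9.81·0.124⁵·6.38/175) = 0.003238
ε/(3.7D) = 0.00111; √(3.17ν²L/(gD³h_f)) = 6.70×10^-5
Q = -0.965·0.003238·ln(0.001179) = 0.02107 m³/s
Check: V = 1.74 m/s, Re = 2.20×10^5, f = 0.02931, h_f = 6.42 m ≈ 6.38 m ✓

Q ≈ 21.1 L/s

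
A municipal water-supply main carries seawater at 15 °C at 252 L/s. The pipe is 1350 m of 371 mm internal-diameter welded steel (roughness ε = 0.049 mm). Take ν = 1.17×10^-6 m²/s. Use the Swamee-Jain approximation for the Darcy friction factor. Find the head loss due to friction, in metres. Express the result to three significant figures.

V = 4Q/(πD²) = 4·0.252/(π·0.371²) = 2.331 m/s
Re = VD/ν = 2.331·0.371/1.17×10^-6 = 7.39×10^5 → turbulent
ε/D = 0.049/371 = 1.32×10^-4
Swamee-Jain: f = 0.01429
h_f = f(L/D)V²/(2g) = 0.01429·(1350/0.371)·2.331²/(2·9.81) = 14.40 m

h_f ≈ 14.4 m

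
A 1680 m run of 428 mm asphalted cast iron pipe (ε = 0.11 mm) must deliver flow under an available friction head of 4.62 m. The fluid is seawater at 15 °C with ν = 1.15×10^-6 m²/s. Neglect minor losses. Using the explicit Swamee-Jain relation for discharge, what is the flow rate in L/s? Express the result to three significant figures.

Swamee-Jain (Type II): Q = -0.965·√(gD⁵h_f/L)·ln[ε/(3.7D) + √(3.17ν²L/(gD³h_f))]
√(gD⁵h_f/L) = √(9.81·0.428⁵·4.62/1680) = 0.01968
ε/(3.7D) = 6.95×10^-5; √(3.17ν²L/(gD³h_f)) = 4.45×10^-5
Q = -0.965·0.01968·ln(1.140×10^-4) = 0.1725 m³/s
Check: V = 1.20 m/s, Re = 4.46×10^5, f = 0.01616, h_f = 4.65 m ≈ 4.62 m ✓

Q ≈ 172 L/s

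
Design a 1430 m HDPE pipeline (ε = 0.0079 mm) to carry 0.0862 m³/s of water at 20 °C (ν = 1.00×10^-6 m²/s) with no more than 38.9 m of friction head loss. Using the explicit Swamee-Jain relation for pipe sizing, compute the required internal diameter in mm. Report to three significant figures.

Swamee-Jain (Type III): D = 0.66·[ε^1.25·(LQ²/(gh_f))^4.75 + ν·Q^9.4·(L/(gh_f))^5.2]^0.04
LQ²/(gh_f) = 0.02784; L/(gh_f) = 3.747
Term 1 = ε^1.25·(…)^4.75 = 1.72×10^-14; Term 2 = ν·Q^9.4·(…)^5.2 = 9.49×10^-14
D = 0.66·(1.72×10^-14 + 9.49×10^-14)^0.04 = 0.2002 m = 200 mm
Check: V = 2.74 m/s, Re = 5.48×10^5, f = 0.01351, h_f = 36.9 m ≈ 38.9 m ✓

D ≈ 200 mm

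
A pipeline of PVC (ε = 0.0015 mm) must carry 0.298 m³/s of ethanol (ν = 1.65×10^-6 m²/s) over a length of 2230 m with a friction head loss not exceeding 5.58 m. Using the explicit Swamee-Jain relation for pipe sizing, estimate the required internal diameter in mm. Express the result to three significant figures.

Swamee-Jain (Type III): D = 0.66·[ε^1.25·(LQ²/(gh_f))^4.75 + ν·Q^9.4·(L/(gh_f))^5.2]^0.04
LQ²/(gh_f) = 3.618; L/(gh_f) = 40.74
Term 1 = ε^1.25·(…)^4.75 = 2.36×10^-5; Term 2 = ν·Q^9.4·(…)^5.2 = 0.00444
D = 0.66·(2.36×10^-5 + 0.00444)^0.04 = 0.5315 m = 532 mm
Check: V = 1.34 m/s, Re = 4.33×10^5, f = 0.01348, h_f = 5.20 m ≈ 5.58 m ✓

D ≈ 532 mm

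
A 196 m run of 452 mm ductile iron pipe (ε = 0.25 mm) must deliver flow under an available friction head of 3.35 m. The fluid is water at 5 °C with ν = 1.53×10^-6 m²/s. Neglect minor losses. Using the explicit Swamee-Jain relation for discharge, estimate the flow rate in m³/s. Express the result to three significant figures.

Q ≈ 0.471 m³/s

Swamee-Jain (Type II): Q = -0.965·√(gD⁵h_f/L)·ln[ε/(3.7D) + √(3.17ν²L/(gD³h_f))]
√(gD⁵h_f/L) = √(9.81·0.452⁵·3.35/196) = 0.05624
ε/(3.7D) = 1.49×10^-4; √(3.17ν²L/(gD³h_f)) = 2.19×10^-5
Q = -0.965·0.05624·ln(1.714×10^-4) = 0.4707 m³/s
Check: V = 2.93 m/s, Re = 8.67×10^5, f = 0.01772, h_f = 3.37 m ≈ 3.35 m ✓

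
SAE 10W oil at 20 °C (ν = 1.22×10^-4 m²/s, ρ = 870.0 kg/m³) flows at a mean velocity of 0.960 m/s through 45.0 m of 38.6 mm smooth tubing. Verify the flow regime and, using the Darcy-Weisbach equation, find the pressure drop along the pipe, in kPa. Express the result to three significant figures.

Re = VD/ν = 0.960·0.03860/1.22×10^-4 = 304 → laminar (Re < 2300)
f = 64/Re = 0.2107
h_f = f(L/D)V²/(2g) = 0.2107·(45.0/0.03860)·0.960²/(2·9.81) = 11.54 m
Δp = ρg·h_f = 870.0·9.81·11.54 = 98.48 kPa

Δp ≈ 98.5 kPa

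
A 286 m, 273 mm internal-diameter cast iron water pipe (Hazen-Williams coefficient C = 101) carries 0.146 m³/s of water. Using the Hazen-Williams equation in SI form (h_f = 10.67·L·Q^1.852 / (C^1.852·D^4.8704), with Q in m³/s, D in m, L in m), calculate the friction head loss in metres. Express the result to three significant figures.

h_f ≈ 9.35 m

h_f = 10.67·286·0.146^1.852 / (101^1.852·0.273^4.8704) = 9.355 m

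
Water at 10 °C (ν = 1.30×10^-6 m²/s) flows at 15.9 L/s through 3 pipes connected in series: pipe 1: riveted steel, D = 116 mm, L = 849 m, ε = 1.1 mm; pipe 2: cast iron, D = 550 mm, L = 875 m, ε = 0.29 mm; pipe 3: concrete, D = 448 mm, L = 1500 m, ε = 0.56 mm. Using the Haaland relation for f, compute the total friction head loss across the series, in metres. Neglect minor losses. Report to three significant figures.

Pipe 1: V = 1.504 m/s, Re = 1.34×10^5, ε/D = 0.00948, f = 0.03774, h_1 = f(L/D)V²/2g = 31.86 m
Pipe 2: V = 0.06692 m/s, Re = 2.83×10^4, ε/D = 5.27×10^-4, f = 0.02482, h_2 = f(L/D)V²/2g = 0.009013 m
Pipe 3: V = 0.1009 m/s, Re = 3.48×10^4, ε/D = 0.00125, f = 0.02563, h_3 = f(L/D)V²/2g = 0.04450 m
Series → Q common, losses add: H = Σh = 31.92 m

H ≈ 31.9 m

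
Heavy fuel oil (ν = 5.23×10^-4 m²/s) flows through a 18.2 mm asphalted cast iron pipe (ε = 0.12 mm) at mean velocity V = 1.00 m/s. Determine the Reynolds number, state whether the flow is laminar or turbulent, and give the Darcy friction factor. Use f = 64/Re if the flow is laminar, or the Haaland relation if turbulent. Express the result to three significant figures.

Re = VD/ν = 1.000·0.0182/5.23×10^-4 = 34.8
Re < 2300 → laminar → f = 64/Re = 1.839

Re ≈ 34.8; laminar; f = 64/Re ≈ 1.84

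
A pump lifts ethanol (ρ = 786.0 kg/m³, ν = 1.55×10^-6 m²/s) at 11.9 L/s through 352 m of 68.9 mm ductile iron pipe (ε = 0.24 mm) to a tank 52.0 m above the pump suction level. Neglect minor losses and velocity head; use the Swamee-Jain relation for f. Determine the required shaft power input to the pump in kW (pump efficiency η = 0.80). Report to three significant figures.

P_shaft ≈ 14.6 kW

V = 4Q/(πD²) = 3.192 m/s; Re = 1.42×10^5; ε/D = 0.00348; f = 0.02836
h_f = f(L/D)V²/2g = 75.23 m
Total head H = z + h_f = 52.0 + 75.23 = 127.2 m
P_hyd = ρgQH = 786.0·9.81·0.0119·127.2 = 11.67 kW
P_shaft = P_hyd/η = 11.67/0.80 = 14.59 kW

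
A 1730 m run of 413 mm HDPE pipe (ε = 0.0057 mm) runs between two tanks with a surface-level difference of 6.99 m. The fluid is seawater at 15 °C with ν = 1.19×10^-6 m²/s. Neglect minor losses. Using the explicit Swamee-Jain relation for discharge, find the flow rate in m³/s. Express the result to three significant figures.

Q ≈ 0.211 m³/s

Swamee-Jain (Type II): Q = -0.965·√(gD⁵h_f/L)·ln[ε/(3.7D) + √(3.17ν²L/(gD³h_f))]
√(gD⁵h_f/L) = √(9.81·0.413⁵·6.99/1730) = 0.02182
ε/(3.7D) = 3.73×10^-6; √(3.17ν²L/(gD³h_f)) = 4.01×10^-5
Q = -0.965·0.02182·ln(4.383×10^-5) = 0.2113 m³/s
Check: V = 1.58 m/s, Re = 5.48×10^5, f = 0.01311, h_f = 6.97 m ≈ 6.99 m ✓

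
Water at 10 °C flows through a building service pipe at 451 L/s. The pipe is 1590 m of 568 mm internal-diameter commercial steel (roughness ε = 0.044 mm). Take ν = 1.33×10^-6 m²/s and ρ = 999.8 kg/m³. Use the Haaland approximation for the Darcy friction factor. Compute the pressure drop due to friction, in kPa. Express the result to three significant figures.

Δp ≈ 59.1 kPa

V = 4Q/(πD²) = 4·0.451/(π·0.568²) = 1.780 m/s
Re = VD/ν = 1.780·0.568/1.33×10^-6 = 7.60×10^5 → turbulent
ε/D = 0.044/568 = 7.75×10^-5
Haaland: f = 0.01334
h_f = f(L/D)V²/(2g) = 0.01334·(1590/0.568)·1.780²/(2·9.81) = 6.029 m
Δp = ρg·h_f = 999.8·9.81·6.029 = 59.13 kPa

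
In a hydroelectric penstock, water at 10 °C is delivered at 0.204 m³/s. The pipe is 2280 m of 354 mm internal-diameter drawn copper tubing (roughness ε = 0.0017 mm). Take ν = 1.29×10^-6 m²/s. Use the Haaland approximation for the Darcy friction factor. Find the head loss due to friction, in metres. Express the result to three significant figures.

h_f ≈ 18.1 m

V = 4Q/(πD²) = 4·0.204/(π·0.354²) = 2.073 m/s
Re = VD/ν = 2.073·0.354/1.29×10^-6 = 5.69×10^5 → turbulent
ε/D = 0.0017/354 = 4.80×10^-6
Haaland: f = 0.01282
h_f = f(L/D)V²/(2g) = 0.01282·(2280/0.354)·2.073²/(2·9.81) = 18.09 m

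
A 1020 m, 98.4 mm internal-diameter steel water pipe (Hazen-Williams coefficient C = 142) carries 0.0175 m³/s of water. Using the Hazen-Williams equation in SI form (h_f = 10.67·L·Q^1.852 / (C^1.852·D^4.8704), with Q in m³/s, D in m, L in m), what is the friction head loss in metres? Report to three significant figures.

h_f = 10.67·1020·0.0175^1.852 / (142^1.852·0.0984^4.8704) = 50.27 m

h_f ≈ 50.3 m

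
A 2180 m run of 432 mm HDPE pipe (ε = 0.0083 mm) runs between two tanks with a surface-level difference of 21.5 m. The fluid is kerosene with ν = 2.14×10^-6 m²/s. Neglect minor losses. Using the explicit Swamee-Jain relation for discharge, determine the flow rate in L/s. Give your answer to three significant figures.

Swamee-Jain (Type II): Q = -0.965·√(gD⁵h_f/L)·ln[ε/(3.7D) + √(3.17ν²L/(gD³h_f))]
√(gD⁵h_f/L) = √(9.81·0.432⁵·21.5/2180) = 0.03815
ε/(3.7D) = 5.19×10^-6; √(3.17ν²L/(gD³h_f)) = 4.31×10^-5
Q = -0.965·0.03815·ln(4.833×10^-5) = 0.3659 m³/s
Check: V = 2.50 m/s, Re = 5.04×10^5, f = 0.01338, h_f = 21.4 m ≈ 21.5 m ✓

Q ≈ 366 L/s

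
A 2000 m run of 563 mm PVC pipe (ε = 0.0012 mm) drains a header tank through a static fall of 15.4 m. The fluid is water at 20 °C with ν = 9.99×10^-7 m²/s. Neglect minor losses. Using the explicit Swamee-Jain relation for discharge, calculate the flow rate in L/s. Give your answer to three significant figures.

Swamee-Jain (Type II): Q = -0.965·√(gD⁵h_f/L)·ln[ε/(3.7D) + √(3.17ν²L/(gD³h_f))]
√(gD⁵h_f/L) = √(9.81·0.563⁵·15.4/2000) = 0.06537
ε/(3.7D) = 5.76×10^-7; √(3.17ν²L/(gD³h_f)) = 1.53×10^-5
Q = -0.965·0.06537·ln(1.590×10^-5) = 0.6970 m³/s
Check: V = 2.80 m/s, Re = 1.58×10^6, f = 0.01084, h_f = 15.4 m ≈ 15.4 m ✓

Q ≈ 697 L/s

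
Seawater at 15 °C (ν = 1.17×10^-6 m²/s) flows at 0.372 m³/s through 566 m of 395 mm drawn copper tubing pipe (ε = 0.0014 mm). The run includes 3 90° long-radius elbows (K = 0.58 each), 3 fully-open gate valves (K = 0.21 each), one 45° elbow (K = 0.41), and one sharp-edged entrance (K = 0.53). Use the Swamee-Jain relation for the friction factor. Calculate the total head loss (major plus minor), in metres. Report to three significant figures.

V = 4Q/(πD²) = 3.036 m/s; V²/2g = 0.4697 m
Re = 1.02×10^6, ε/D = 3.54×10^-6 → f = 0.01165 (Swamee-Jain)
Major: h_f = f(L/D)·V²/2g = 0.01165·1433·0.4697 = 7.841 m
Minor: ΣK = 3.31; h_m = ΣK·V²/2g = 1.555 m
Total H_L = 7.841 + 1.555 = 9.395 m

H_L ≈ 9.40 m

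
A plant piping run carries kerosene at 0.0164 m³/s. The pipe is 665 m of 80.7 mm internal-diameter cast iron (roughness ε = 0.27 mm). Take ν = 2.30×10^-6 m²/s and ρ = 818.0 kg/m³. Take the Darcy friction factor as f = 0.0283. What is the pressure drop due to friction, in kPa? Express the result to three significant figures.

Δp ≈ 981 kPa

V = 4Q/(πD²) = 4·0.0164/(π·0.0807²) = 3.206 m/s
h_f = f(L/D)V²/(2g) = 0.02830·(665/0.0807)·3.206²/(2·9.81) = 122.2 m
Δp = ρg·h_f = 818.0·9.81·122.2 = 980.6 kPa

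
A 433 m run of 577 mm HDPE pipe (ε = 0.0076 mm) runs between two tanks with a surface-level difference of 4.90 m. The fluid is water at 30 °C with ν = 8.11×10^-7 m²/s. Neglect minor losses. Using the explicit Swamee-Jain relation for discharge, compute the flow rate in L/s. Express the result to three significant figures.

Swamee-Jain (Type II): Q = -0.965·√(gD⁵h_f/L)·ln[ε/(3.7D) + √(3.17ν²L/(gD³h_f))]
√(gD⁵h_f/L) = √(9.81·0.577⁵·4.90/433) = 0.08426
ε/(3.7D) = 3.56×10^-6; √(3.17ν²L/(gD³h_f)) = 9.89×10^-6
Q = -0.965·0.08426·ln(1.345×10^-5) = 0.9121 m³/s
Check: V = 3.49 m/s, Re = 2.48×10^6, f = 0.01056, h_f = 4.92 m ≈ 4.90 m ✓

Q ≈ 912 L/s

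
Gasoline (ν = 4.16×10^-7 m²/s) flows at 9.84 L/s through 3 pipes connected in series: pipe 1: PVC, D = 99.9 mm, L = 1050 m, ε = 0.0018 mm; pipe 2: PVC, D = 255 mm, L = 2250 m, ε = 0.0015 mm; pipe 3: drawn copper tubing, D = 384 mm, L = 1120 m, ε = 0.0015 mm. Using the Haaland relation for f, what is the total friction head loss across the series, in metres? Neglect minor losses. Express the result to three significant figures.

Pipe 1: V = 1.255 m/s, Re = 3.01×10^5, ε/D = 1.80×10^-5, f = 0.01448, h_1 = f(L/D)V²/2g = 12.22 m
Pipe 2: V = 0.1927 m/s, Re = 1.18×10^5, ε/D = 5.88×10^-6, f = 0.01724, h_2 = f(L/D)V²/2g = 0.2879 m
Pipe 3: V = 0.08497 m/s, Re = 7.84×10^4, ε/D = 3.91×10^-6, f = 0.01878, h_3 = f(L/D)V²/2g = 0.02015 m
Series → Q common, losses add: H = Σh = 12.53 m

H ≈ 12.5 m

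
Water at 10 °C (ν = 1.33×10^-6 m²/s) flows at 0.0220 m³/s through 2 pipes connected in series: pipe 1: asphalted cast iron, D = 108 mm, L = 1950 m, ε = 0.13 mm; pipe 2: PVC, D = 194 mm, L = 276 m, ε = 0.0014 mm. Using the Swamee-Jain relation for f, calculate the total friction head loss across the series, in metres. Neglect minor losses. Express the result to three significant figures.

H ≈ 117 m

Pipe 1: V = 2.402 m/s, Re = 1.95×10^5, ε/D = 0.00120, f = 0.02199, h_1 = f(L/D)V²/2g = 116.7 m
Pipe 2: V = 0.7443 m/s, Re = 1.09×10^5, ε/D = 7.22×10^-6, f = 0.01761, h_2 = f(L/D)V²/2g = 0.7072 m
Series → Q common, losses add: H = Σh = 117.4 m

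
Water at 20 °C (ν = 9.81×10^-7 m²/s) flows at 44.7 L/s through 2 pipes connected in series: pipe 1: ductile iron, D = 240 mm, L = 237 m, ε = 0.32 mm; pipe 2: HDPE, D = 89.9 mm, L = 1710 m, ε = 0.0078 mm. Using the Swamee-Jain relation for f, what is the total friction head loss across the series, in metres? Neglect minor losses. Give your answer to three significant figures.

Pipe 1: V = 0.9881 m/s, Re = 2.42×10^5, ε/D = 0.00133, f = 0.02222, h_1 = f(L/D)V²/2g = 1.092 m
Pipe 2: V = 7.042 m/s, Re = 6.45×10^5, ε/D = 8.68×10^-5, f = 0.01390, h_2 = f(L/D)V²/2g = 668.1 m
Series → Q common, losses add: H = Σh = 669.2 m

H ≈ 669 m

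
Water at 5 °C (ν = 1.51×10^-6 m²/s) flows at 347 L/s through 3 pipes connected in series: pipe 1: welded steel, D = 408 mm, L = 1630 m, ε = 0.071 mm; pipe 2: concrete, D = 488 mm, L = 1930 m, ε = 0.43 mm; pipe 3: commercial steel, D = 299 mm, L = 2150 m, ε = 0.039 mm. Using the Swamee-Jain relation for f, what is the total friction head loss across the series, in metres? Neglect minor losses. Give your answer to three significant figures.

H ≈ 160 m

Pipe 1: V = 2.654 m/s, Re = 7.17×10^5, ε/D = 1.74×10^-4, f = 0.01481, h_1 = f(L/D)V²/2g = 21.24 m
Pipe 2: V = 1.855 m/s, Re = 6.00×10^5, ε/D = 8.81×10^-4, f = 0.01971, h_2 = f(L/D)V²/2g = 13.67 m
Pipe 3: V = 4.942 m/s, Re = 9.79×10^5, ε/D = 1.30×10^-4, f = 0.01396, h_3 = f(L/D)V²/2g = 124.9 m
Series → Q common, losses add: H = Σh = 159.8 m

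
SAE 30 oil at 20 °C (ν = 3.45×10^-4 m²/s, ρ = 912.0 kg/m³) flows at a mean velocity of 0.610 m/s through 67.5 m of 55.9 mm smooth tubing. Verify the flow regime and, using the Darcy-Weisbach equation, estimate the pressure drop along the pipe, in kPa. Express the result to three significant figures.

Re = VD/ν = 0.610·0.05590/3.45×10^-4 = 98.8 → laminar (Re < 2300)
f = 64/Re = 0.6475
h_f = f(L/D)V²/(2g) = 0.6475·(67.5/0.05590)·0.610²/(2·9.81) = 14.83 m
Δp = ρg·h_f = 912.0·9.81·14.83 = 132.7 kPa

Δp ≈ 133 kPa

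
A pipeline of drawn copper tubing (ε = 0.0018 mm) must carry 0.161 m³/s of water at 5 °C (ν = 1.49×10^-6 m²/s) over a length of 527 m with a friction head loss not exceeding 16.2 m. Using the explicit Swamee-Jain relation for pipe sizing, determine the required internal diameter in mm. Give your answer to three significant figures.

D ≈ 249 mm

Swamee-Jain (Type III): D = 0.66·[ε^1.25·(LQ²/(gh_f))^4.75 + ν·Q^9.4·(L/(gh_f))^5.2]^0.04
LQ²/(gh_f) = 0.08596; L/(gh_f) = 3.316
Term 1 = ε^1.25·(…)^4.75 = 5.71×10^-13; Term 2 = ν·Q^9.4·(…)^5.2 = 2.66×10^-11
D = 0.66·(5.71×10^-13 + 2.66×10^-11)^0.04 = 0.2494 m = 249 mm
Check: V = 3.30 m/s, Re = 5.52×10^5, f = 0.01299, h_f = 15.2 m ≈ 16.2 m ✓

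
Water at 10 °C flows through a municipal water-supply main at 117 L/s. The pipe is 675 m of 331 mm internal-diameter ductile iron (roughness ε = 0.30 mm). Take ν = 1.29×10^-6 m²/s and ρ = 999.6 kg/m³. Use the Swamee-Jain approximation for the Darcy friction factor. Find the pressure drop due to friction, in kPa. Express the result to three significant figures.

Δp ≈ 38.1 kPa

V = 4Q/(πD²) = 4·0.117/(π·0.331²) = 1.360 m/s
Re = VD/ν = 1.360·0.331/1.29×10^-6 = 3.49×10^5 → turbulent
ε/D = 0.30/331 = 9.06×10^-4
Swamee-Jain: f = 0.02021
h_f = f(L/D)V²/(2g) = 0.02021·(675/0.331)·1.360²/(2·9.81) = 3.883 m
Δp = ρg·h_f = 999.6·9.81·3.883 = 38.08 kPa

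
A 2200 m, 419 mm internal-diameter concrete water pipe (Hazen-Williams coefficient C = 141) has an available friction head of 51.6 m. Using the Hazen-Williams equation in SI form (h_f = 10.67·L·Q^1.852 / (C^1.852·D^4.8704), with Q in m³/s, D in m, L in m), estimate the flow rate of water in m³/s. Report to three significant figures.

Q ≈ 0.525 m³/s

Rearranging: Q = [h_f·C^1.852·D^4.8704 / (10.67·L)]^(1/1.852)
Q = [51.6·141^1.852·0.419^4.8704 / (10.67·2200)]^0.540 = 0.5255 m³/s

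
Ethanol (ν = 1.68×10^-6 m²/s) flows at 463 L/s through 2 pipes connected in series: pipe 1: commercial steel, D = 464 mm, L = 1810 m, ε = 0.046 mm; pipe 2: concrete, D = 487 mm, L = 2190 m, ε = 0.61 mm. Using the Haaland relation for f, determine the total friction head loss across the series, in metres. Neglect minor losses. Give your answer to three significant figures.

H ≈ 50.2 m

Pipe 1: V = 2.738 m/s, Re = 7.56×10^5, ε/D = 9.91×10^-5, f = 0.01365, h_1 = f(L/D)V²/2g = 20.34 m
Pipe 2: V = 2.486 m/s, Re = 7.21×10^5, ε/D = 0.00125, f = 0.02111, h_2 = f(L/D)V²/2g = 29.90 m
Series → Q common, losses add: H = Σh = 50.24 m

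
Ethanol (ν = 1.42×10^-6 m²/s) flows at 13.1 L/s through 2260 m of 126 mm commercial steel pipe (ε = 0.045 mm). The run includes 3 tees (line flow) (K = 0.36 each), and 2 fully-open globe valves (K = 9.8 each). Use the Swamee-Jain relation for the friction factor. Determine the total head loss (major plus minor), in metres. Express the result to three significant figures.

H_L ≈ 21.3 m

V = 4Q/(πD²) = 1.051 m/s; V²/2g = 0.05626 m
Re = 9.32×10^4, ε/D = 3.57×10^-4 → f = 0.01997 (Swamee-Jain)
Major: h_f = f(L/D)·V²/2g = 0.01997·17937·0.05626 = 20.16 m
Minor: ΣK = 20.7; h_m = ΣK·V²/2g = 1.163 m
Total H_L = 20.16 + 1.163 = 21.32 m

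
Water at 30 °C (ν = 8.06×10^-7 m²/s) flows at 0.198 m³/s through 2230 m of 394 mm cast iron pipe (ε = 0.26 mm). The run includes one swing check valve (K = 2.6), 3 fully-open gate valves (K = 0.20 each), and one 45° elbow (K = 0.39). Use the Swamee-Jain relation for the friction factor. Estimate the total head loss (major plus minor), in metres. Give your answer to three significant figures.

H_L ≈ 14.5 m

V = 4Q/(πD²) = 1.624 m/s; V²/2g = 0.1344 m
Re = 7.94×10^5, ε/D = 6.60×10^-4 → f = 0.01841 (Swamee-Jain)
Major: h_f = f(L/D)·V²/2g = 0.01841·5660·0.1344 = 14.01 m
Minor: ΣK = 3.59; h_m = ΣK·V²/2g = 0.4826 m
Total H_L = 14.01 + 0.4826 = 14.49 m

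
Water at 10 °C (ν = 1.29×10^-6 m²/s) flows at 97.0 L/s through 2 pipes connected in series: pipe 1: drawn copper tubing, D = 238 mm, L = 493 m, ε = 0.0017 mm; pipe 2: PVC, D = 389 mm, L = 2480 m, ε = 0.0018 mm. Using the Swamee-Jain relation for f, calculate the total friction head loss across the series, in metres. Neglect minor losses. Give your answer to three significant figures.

Pipe 1: V = 2.180 m/s, Re = 4.02×10^5, ε/D = 7.14×10^-6, f = 0.01372, h_1 = f(L/D)V²/2g = 6.884 m
Pipe 2: V = 0.8162 m/s, Re = 2.46×10^5, ε/D = 4.63×10^-6, f = 0.01497, h_2 = f(L/D)V²/2g = 3.241 m
Series → Q common, losses add: H = Σh = 10.12 m

H ≈ 10.1 m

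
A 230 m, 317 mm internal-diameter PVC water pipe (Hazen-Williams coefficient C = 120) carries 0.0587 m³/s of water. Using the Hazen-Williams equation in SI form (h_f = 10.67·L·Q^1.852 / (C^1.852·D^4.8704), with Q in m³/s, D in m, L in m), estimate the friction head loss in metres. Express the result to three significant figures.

h_f ≈ 0.488 m

h_f = 10.67·230·0.0587^1.852 / (120^1.852·0.317^4.8704) = 0.4884 m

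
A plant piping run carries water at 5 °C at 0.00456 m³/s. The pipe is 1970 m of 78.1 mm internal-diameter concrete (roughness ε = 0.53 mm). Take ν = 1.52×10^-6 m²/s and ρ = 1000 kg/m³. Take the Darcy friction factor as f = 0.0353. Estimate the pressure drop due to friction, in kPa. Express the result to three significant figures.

V = 4Q/(πD²) = 4·0.00456/(π·0.0781²) = 0.9519 m/s
h_f = f(L/D)V²/(2g) = 0.03530·(1970/0.0781)·0.9519²/(2·9.81) = 41.12 m
Δp = ρg·h_f = 1000·9.81·41.12 = 403.4 kPa

Δp ≈ 403 kPa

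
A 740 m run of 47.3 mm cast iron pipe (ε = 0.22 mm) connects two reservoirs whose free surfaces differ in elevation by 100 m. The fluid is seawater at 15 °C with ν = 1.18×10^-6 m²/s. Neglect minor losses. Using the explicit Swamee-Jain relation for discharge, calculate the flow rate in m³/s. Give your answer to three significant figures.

Q ≈ 0.00354 m³/s

Swamee-Jain (Type II): Q = -0.965·√(gD⁵h_f/L)·ln[ε/(3.7D) + √(3.17ν²L/(gD³h_f))]
√(gD⁵h_f/L) = √(9.81·0.0473⁵·100/740) = 5.602×10^-4
ε/(3.7D) = 0.00126; √(3.17ν²L/(gD³h_f)) = 1.77×10^-4
Q = -0.965·5.602×10^-4·ln(0.001434) = 0.003539 m³/s
Check: V = 2.01 m/s, Re = 8.07×10^4, f = 0.03120, h_f = 101 m ≈ 100 m ✓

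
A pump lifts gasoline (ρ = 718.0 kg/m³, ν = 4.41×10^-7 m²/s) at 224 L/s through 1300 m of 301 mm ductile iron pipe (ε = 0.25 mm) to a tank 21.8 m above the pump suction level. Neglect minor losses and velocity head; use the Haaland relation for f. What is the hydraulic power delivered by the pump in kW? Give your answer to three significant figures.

V = 4Q/(πD²) = 3.148 m/s; Re = 2.15×10^6; ε/D = 8.31×10^-4; f = 0.01896
h_f = f(L/D)V²/2g = 41.36 m
Total head H = z + h_f = 21.8 + 41.36 = 63.16 m
P_hyd = ρgQH = 718.0·9.81·0.224·63.16 = 99.64 kW

P_hyd ≈ 99.6 kW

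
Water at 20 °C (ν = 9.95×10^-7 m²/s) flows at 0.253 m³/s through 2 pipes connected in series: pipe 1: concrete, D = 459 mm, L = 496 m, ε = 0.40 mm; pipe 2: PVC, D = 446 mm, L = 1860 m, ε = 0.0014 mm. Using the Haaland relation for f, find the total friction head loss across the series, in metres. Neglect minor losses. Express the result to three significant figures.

H ≈ 9.35 m

Pipe 1: V = 1.529 m/s, Re = 7.05×10^5, ε/D = 8.71×10^-4, f = 0.01945, h_1 = f(L/D)V²/2g = 2.504 m
Pipe 2: V = 1.619 m/s, Re = 7.26×10^5, ε/D = 3.14×10^-6, f = 0.01228, h_2 = f(L/D)V²/2g = 6.844 m
Series → Q common, losses add: H = Σh = 9.348 m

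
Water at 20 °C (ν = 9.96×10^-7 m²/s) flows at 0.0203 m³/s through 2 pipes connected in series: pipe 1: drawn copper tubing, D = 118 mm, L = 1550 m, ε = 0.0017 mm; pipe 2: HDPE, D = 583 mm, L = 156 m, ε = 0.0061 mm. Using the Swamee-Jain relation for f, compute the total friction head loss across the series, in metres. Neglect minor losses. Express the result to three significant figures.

Pipe 1: V = 1.856 m/s, Re = 2.20×10^5, ε/D = 1.44×10^-5, f = 0.01539, h_1 = f(L/D)V²/2g = 35.50 m
Pipe 2: V = 0.07604 m/s, Re = 4.45×10^4, ε/D = 1.05×10^-5, f = 0.02136, h_2 = f(L/D)V²/2g = 0.001684 m
Series → Q common, losses add: H = Σh = 35.50 m

H ≈ 35.5 m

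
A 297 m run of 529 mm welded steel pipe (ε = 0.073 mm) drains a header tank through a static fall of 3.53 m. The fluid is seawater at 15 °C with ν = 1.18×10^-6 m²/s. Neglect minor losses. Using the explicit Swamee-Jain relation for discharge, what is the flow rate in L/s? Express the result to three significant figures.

Swamee-Jain (Type II): Q = -0.965·√(gD⁵h_f/L)·ln[ε/(3.7D) + √(3.17ν²L/(gD³h_f))]
√(gD⁵h_f/L) = √(9.81·0.529⁵·3.53/297) = 0.06950
ε/(3.7D) = 3.73×10^-5; √(3.17ν²L/(gD³h_f)) = 1.60×10^-5
Q = -0.965·0.06950·ln(5.329×10^-5) = 0.6599 m³/s
Check: V = 3.00 m/s, Re = 1.35×10^6, f = 0.01377, h_f = 3.55 m ≈ 3.53 m ✓

Q ≈ 660 L/s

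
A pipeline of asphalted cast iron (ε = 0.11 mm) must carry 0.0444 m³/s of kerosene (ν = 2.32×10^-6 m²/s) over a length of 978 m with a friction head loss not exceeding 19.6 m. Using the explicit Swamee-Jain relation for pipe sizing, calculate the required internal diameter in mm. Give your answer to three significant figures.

Swamee-Jain (Type III): D = 0.66·[ε^1.25·(LQ²/(gh_f))^4.75 + ν·Q^9.4·(L/(gh_f))^5.2]^0.04
LQ²/(gh_f) = 0.01003; L/(gh_f) = 5.086
Term 1 = ε^1.25·(…)^4.75 = 3.61×10^-15; Term 2 = ν·Q^9.4·(…)^5.2 = 2.11×10^-15
D = 0.66·(3.61×10^-15 + 2.11×10^-15)^0.04 = 0.1778 m = 178 mm
Check: V = 1.79 m/s, Re = 1.37×10^5, f = 0.02021, h_f = 18.1 m ≈ 19.6 m ✓

D ≈ 178 mm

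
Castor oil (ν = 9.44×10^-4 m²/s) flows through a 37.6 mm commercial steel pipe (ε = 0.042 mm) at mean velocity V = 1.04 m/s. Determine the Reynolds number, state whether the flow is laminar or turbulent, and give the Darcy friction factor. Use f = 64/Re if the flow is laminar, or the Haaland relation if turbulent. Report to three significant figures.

Re ≈ 41.4; laminar; f = 64/Re ≈ 1.55

Re = VD/ν = 1.040·0.0376/9.44×10^-4 = 41.4
Re < 2300 → laminar → f = 64/Re = 1.545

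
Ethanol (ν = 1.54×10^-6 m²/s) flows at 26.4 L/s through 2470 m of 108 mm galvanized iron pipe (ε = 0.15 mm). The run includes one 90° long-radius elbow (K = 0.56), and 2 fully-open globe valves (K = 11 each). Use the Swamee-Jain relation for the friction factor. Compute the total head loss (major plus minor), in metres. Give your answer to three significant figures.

V = 4Q/(πD²) = 2.882 m/s; V²/2g = 0.4233 m
Re = 2.02×10^5, ε/D = 0.00139 → f = 0.02260 (Swamee-Jain)
Major: h_f = f(L/D)·V²/2g = 0.02260·22870·0.4233 = 218.7 m
Minor: ΣK = 22.6; h_m = ΣK·V²/2g = 9.549 m
Total H_L = 218.7 + 9.549 = 228.3 m

H_L ≈ 228 m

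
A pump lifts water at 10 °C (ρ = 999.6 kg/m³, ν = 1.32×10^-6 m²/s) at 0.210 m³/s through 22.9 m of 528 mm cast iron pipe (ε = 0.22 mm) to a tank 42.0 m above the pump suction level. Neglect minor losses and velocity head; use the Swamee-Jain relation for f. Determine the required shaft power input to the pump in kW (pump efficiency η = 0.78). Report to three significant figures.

P_shaft ≈ 111 kW

V = 4Q/(πD²) = 0.9591 m/s; Re = 3.84×10^5; ε/D = 4.17×10^-4; f = 0.01752
h_f = f(L/D)V²/2g = 0.03562 m
Total head H = z + h_f = 42.0 + 0.03562 = 42.04 m
P_hyd = ρgQH = 999.6·9.81·0.210·42.04 = 86.56 kW
P_shaft = P_hyd/η = 86.56/0.78 = 111.0 kW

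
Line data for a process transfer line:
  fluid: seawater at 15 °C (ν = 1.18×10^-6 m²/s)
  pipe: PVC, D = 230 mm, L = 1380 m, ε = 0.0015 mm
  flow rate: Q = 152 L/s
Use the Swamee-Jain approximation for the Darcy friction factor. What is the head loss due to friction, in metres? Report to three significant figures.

V = 4Q/(πD²) = 4·0.152/(π·0.230²) = 3.658 m/s
Re = VD/ν = 3.658·0.230/1.18×10^-6 = 7.13×10^5 → turbulent
ε/D = 0.0015/230 = 6.52×10^-6
Swamee-Jain: f = 0.01243
h_f = f(L/D)V²/(2g) = 0.01243·(1380/0.230)·3.658²/(2·9.81) = 50.87 m

h_f ≈ 50.9 m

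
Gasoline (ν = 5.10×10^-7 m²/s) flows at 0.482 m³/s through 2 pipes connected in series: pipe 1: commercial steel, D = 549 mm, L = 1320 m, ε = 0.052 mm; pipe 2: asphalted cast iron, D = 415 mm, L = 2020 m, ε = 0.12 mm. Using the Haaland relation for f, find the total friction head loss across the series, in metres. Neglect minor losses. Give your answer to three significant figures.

H ≈ 53.9 m

Pipe 1: V = 2.036 m/s, Re = 2.19×10^6, ε/D = 9.47×10^-5, f = 0.01258, h_1 = f(L/D)V²/2g = 6.393 m
Pipe 2: V = 3.563 m/s, Re = 2.90×10^6, ε/D = 2.89×10^-4, f = 0.01509, h_2 = f(L/D)V²/2g = 47.53 m
Series → Q common, losses add: H = Σh = 53.92 m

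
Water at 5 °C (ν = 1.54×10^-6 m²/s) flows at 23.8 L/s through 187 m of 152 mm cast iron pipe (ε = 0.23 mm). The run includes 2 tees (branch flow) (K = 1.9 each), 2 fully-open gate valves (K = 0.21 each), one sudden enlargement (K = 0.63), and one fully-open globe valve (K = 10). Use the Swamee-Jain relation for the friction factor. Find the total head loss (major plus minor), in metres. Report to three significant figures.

H_L ≈ 3.84 m

V = 4Q/(πD²) = 1.312 m/s; V²/2g = 0.08768 m
Re = 1.29×10^5, ε/D = 0.00151 → f = 0.02356 (Swamee-Jain)
Major: h_f = f(L/D)·V²/2g = 0.02356·1230·0.08768 = 2.542 m
Minor: ΣK = 14.8; h_m = ΣK·V²/2g = 1.302 m
Total H_L = 2.542 + 1.302 = 3.844 m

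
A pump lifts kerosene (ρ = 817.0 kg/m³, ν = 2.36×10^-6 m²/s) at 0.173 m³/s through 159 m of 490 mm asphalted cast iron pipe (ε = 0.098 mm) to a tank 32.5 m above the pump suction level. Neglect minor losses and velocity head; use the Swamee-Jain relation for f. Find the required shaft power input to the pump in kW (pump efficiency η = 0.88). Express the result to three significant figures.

P_shaft ≈ 51.6 kW

V = 4Q/(πD²) = 0.9174 m/s; Re = 1.90×10^5; ε/D = 2.00×10^-4; f = 0.01724
h_f = f(L/D)V²/2g = 0.2400 m
Total head H = z + h_f = 32.5 + 0.2400 = 32.74 m
P_hyd = ρgQH = 817.0·9.81·0.173·32.74 = 45.40 kW
P_shaft = P_hyd/η = 45.40/0.88 = 51.59 kW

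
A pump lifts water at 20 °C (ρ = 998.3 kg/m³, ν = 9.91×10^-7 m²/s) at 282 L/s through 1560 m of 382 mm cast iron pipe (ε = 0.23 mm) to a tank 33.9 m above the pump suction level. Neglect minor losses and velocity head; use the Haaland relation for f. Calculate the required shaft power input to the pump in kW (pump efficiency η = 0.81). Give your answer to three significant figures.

V = 4Q/(πD²) = 2.461 m/s; Re = 9.48×10^5; ε/D = 6.02×10^-4; f = 0.01786
h_f = f(L/D)V²/2g = 22.50 m
Total head H = z + h_f = 33.9 + 22.50 = 56.40 m
P_hyd = ρgQH = 998.3·9.81·0.282·56.40 = 155.8 kW
P_shaft = P_hyd/η = 155.8/0.81 = 192.3 kW

P_shaft ≈ 192 kW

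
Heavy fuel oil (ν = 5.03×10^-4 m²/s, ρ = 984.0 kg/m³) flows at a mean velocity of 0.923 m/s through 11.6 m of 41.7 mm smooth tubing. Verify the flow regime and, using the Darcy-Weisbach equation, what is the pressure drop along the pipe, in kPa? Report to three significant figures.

Δp ≈ 97.5 kPa

Re = VD/ν = 0.923·0.04170/5.03×10^-4 = 76.5 → laminar (Re < 2300)
f = 64/Re = 0.8364
h_f = f(L/D)V²/(2g) = 0.8364·(11.6/0.04170)·0.923²/(2·9.81) = 10.10 m
Δp = ρg·h_f = 984.0·9.81·10.10 = 97.52 kPa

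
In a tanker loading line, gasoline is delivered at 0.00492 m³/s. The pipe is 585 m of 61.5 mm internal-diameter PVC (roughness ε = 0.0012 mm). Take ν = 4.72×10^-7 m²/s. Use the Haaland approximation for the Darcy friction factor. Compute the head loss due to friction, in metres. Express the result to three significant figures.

h_f ≈ 20.5 m

V = 4Q/(πD²) = 4·0.00492/(π·0.0615²) = 1.656 m/s
Re = VD/ν = 1.656·0.0615/4.72×10^-7 = 2.16×10^5 → turbulent
ε/D = 0.0012/61.5 = 1.95×10^-5
Haaland: f = 0.01540
h_f = f(L/D)V²/(2g) = 0.01540·(585/0.0615)·1.656²/(2·9.81) = 20.48 m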